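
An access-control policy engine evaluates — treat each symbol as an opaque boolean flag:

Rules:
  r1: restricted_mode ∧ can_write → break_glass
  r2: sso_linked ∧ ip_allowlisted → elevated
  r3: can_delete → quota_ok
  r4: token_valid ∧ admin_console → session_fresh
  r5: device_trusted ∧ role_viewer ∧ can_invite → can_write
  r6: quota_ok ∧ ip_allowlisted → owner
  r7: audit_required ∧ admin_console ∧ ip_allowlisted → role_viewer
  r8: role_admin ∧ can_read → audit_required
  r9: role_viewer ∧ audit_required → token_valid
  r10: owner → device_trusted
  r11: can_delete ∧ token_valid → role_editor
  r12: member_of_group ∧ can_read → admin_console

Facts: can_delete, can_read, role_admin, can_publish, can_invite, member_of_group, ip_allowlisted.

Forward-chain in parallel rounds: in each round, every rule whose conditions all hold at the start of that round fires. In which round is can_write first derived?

Round 1 fires r3, r8, r12, giving quota_ok, audit_required, admin_console.
Round 2 fires r6, r7, giving owner, role_viewer.
Round 3 fires r9, r10, giving token_valid, device_trusted.
Round 4 fires r4, r5, r11, giving session_fresh, can_write, role_editor.
can_write first appears in round 4.

4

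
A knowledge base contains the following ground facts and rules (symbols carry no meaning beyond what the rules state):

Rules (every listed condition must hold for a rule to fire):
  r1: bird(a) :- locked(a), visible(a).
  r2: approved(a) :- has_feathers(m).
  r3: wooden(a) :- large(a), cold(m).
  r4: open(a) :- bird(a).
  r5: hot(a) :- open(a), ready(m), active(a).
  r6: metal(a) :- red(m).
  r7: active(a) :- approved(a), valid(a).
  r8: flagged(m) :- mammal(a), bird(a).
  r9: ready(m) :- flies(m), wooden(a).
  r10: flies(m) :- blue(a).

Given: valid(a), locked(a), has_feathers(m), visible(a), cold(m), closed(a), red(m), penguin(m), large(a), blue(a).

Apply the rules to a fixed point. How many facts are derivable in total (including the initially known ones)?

Round 1 — r1, r2, r3, r6, r10, derive bird(a), approved(a), wooden(a), metal(a), flies(m).
Round 2 — r4, r7, r9, derive open(a), active(a), ready(m).
Round 3 — r5, derive hot(a).
Closure: {active(a), approved(a), bird(a), blue(a), closed(a), cold(m), flies(m), has_feathers(m), hot(a), large(a), locked(a), metal(a), open(a), penguin(m), ready(m), red(m), valid(a), visible(a), wooden(a)} — 19 facts.

19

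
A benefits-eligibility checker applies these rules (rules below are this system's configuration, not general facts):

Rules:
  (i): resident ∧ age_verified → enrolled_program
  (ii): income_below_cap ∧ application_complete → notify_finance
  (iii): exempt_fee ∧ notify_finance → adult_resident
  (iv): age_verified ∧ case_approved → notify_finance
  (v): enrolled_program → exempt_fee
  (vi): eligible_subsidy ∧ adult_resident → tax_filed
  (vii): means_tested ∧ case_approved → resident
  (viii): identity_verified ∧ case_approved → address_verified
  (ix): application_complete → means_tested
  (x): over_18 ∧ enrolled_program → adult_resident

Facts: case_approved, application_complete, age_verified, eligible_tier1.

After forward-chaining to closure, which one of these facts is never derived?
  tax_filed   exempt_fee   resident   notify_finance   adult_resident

Round 1: (iv) [age_verified ∧ case_approved → notify_finance]; (ix) [application_complete → means_tested]. New: notify_finance, means_tested.
Round 2: (vii) [means_tested ∧ case_approved → resident]. New: resident.
Round 3: (i) [resident ∧ age_verified → enrolled_program]. New: enrolled_program.
Round 4: (v) [enrolled_program → exempt_fee]. New: exempt_fee.
Round 5: (iii) [exempt_fee ∧ notify_finance → adult_resident]. New: adult_resident.
Derived: adult_resident (round 5), exempt_fee (round 4), notify_finance (round 1), resident (round 2). tax_filed never appears in any round.

tax_filed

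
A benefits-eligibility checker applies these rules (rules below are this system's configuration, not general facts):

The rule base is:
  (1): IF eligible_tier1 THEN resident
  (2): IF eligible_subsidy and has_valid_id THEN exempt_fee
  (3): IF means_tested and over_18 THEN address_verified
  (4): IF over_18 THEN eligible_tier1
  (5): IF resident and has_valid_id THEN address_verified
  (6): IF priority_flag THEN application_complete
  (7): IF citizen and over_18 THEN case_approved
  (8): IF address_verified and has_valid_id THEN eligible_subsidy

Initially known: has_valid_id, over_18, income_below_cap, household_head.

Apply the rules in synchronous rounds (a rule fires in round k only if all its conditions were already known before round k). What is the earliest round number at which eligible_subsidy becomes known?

4

Round 1 fires (4), giving eligible_tier1.
Round 2 fires (1), giving resident.
Round 3 fires (5), giving address_verified.
Round 4 fires (8), giving eligible_subsidy.
eligible_subsidy first appears in round 4.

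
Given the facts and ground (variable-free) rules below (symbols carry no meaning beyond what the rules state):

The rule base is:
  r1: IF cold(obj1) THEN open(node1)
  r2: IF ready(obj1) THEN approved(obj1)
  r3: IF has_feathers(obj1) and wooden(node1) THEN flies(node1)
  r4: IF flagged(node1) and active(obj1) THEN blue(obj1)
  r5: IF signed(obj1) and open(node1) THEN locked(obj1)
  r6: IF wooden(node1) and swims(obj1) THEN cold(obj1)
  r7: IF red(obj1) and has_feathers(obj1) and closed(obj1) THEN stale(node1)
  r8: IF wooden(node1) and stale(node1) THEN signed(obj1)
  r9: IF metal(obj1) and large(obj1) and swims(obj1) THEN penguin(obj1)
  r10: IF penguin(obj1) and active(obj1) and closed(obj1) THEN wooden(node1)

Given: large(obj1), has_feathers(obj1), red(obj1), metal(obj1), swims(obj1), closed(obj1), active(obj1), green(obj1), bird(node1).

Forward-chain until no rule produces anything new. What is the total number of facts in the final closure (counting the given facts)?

17

[1] r7 [IF red(obj1) and has_feathers(obj1) and closed(obj1) THEN stale(node1)]; r9 [IF metal(obj1) and large(obj1) and swims(obj1) THEN penguin(obj1)]. ⇒ new: stale(node1), penguin(obj1).
[2] r10 [IF penguin(obj1) and active(obj1) and closed(obj1) THEN wooden(node1)]. ⇒ new: wooden(node1).
[3] r3 [IF has_feathers(obj1) and wooden(node1) THEN flies(node1)]; r6 [IF wooden(node1) and swims(obj1) THEN cold(obj1)]; r8 [IF wooden(node1) and stale(node1) THEN signed(obj1)]. ⇒ new: flies(node1), cold(obj1), signed(obj1).
[4] r1 [IF cold(obj1) THEN open(node1)]. ⇒ new: open(node1).
[5] r5 [IF signed(obj1) and open(node1) THEN locked(obj1)]. ⇒ new: locked(obj1).
Closure: {active(obj1), bird(node1), closed(obj1), cold(obj1), flies(node1), green(obj1), has_feathers(obj1), large(obj1), locked(obj1), metal(obj1), open(node1), penguin(obj1), red(obj1), signed(obj1), stale(node1), swims(obj1), wooden(node1)} — 17 facts.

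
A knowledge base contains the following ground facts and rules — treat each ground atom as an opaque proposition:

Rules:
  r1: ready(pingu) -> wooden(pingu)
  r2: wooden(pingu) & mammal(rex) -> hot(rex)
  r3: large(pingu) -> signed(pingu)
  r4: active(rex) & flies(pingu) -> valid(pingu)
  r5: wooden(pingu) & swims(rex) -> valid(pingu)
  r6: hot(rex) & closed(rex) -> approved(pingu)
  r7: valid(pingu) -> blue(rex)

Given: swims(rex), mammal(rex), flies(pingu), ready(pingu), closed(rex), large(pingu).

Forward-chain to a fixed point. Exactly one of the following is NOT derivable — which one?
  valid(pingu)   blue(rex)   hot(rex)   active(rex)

Round 1: r1 [ready(pingu) -> wooden(pingu)]; r3 [large(pingu) -> signed(pingu)]. Adds wooden(pingu), signed(pingu).
Round 2: r2 [wooden(pingu) & mammal(rex) -> hot(rex)]; r5 [wooden(pingu) & swims(rex) -> valid(pingu)]. Adds hot(rex), valid(pingu).
Round 3: r6 [hot(rex) & closed(rex) -> approved(pingu)]; r7 [valid(pingu) -> blue(rex)]. Adds approved(pingu), blue(rex).
Derived: blue(rex) (round 3), hot(rex) (round 2), valid(pingu) (round 2). active(rex) never appears in any round.

active(rex)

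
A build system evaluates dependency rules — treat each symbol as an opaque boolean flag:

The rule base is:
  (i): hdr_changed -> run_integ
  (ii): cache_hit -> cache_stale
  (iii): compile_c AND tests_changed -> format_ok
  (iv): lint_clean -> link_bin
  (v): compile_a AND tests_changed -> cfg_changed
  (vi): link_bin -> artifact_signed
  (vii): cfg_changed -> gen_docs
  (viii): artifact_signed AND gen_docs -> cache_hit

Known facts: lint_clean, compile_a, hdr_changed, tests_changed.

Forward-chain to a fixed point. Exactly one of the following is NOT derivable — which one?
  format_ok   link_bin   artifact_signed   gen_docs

[1] (i) [hdr_changed -> run_integ]; (iv) [lint_clean -> link_bin]; (v) [compile_a AND tests_changed -> cfg_changed]. ⇒ new: run_integ, link_bin, cfg_changed.
[2] (vi) [link_bin -> artifact_signed]; (vii) [cfg_changed -> gen_docs]. ⇒ new: artifact_signed, gen_docs.
[3] (viii) [artifact_signed AND gen_docs -> cache_hit]. ⇒ new: cache_hit.
[4] (ii) [cache_hit -> cache_stale]. ⇒ new: cache_stale.
Derived: gen_docs (round 2), artifact_signed (round 2), link_bin (round 1). format_ok never appears in any round.

format_ok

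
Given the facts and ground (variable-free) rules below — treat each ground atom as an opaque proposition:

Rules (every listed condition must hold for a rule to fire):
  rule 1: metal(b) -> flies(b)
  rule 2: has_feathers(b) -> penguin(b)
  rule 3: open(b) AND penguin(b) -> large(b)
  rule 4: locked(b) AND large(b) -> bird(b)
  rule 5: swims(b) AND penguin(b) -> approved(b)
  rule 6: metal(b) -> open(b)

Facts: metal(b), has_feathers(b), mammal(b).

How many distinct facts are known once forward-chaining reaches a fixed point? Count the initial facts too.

Round 1 — rule 1, rule 2, rule 6, derive flies(b), penguin(b), open(b).
Round 2 — rule 3, derive large(b).
Closure: {flies(b), has_feathers(b), large(b), mammal(b), metal(b), open(b), penguin(b)} — 7 facts.

7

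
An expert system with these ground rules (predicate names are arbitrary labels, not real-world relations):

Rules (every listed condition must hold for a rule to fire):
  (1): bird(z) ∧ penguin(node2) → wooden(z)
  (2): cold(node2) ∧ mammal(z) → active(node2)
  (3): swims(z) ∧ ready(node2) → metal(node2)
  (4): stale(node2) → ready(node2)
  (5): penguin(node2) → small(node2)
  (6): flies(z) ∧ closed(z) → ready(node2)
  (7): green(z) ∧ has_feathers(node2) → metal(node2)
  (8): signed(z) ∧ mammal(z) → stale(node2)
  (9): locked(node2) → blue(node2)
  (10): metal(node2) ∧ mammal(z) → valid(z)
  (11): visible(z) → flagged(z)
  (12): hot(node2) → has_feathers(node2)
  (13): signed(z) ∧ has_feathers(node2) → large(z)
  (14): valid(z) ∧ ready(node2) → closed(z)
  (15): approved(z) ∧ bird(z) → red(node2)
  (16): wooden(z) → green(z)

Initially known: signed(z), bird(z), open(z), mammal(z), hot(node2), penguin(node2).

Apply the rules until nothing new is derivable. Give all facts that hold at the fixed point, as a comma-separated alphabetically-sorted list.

[1] (1) [bird(z) ∧ penguin(node2) → wooden(z)]; (5) [penguin(node2) → small(node2)]; (8) [signed(z) ∧ mammal(z) → stale(node2)]; (12) [hot(node2) → has_feathers(node2)]. ⇒ new: wooden(z), small(node2), stale(node2), has_feathers(node2).
[2] (4) [stale(node2) → ready(node2)]; (13) [signed(z) ∧ has_feathers(node2) → large(z)]; (16) [wooden(z) → green(z)]. ⇒ new: ready(node2), large(z), green(z).
[3] (7) [green(z) ∧ has_feathers(node2) → metal(node2)]. ⇒ new: metal(node2).
[4] (10) [metal(node2) ∧ mammal(z) → valid(z)]. ⇒ new: valid(z).
[5] (14) [valid(z) ∧ ready(node2) → closed(z)]. ⇒ new: closed(z).

bird(z), closed(z), green(z), has_feathers(node2), hot(node2), large(z), mammal(z), metal(node2), open(z), penguin(node2), ready(node2), signed(z), small(node2), stale(node2), valid(z), wooden(z)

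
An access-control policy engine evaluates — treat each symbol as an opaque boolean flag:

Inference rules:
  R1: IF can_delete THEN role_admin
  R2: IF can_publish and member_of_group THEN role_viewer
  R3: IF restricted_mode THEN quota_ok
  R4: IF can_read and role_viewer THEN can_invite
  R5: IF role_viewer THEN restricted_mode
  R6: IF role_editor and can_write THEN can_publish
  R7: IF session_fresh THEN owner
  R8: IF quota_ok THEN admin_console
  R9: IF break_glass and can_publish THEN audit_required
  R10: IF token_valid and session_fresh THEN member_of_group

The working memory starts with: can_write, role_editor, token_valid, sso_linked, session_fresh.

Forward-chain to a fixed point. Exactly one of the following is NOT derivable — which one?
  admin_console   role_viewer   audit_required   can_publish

Round 1: R6 [IF role_editor and can_write THEN can_publish]; R7 [IF session_fresh THEN owner]; R10 [IF token_valid and session_fresh THEN member_of_group]. Adds can_publish, owner, member_of_group.
Round 2: R2 [IF can_publish and member_of_group THEN role_viewer]. Adds role_viewer.
Round 3: R5 [IF role_viewer THEN restricted_mode]. Adds restricted_mode.
Round 4: R3 [IF restricted_mode THEN quota_ok]. Adds quota_ok.
Round 5: R8 [IF quota_ok THEN admin_console]. Adds admin_console.
Derived: can_publish (round 1), role_viewer (round 2), admin_console (round 5). audit_required never appears in any round.

audit_required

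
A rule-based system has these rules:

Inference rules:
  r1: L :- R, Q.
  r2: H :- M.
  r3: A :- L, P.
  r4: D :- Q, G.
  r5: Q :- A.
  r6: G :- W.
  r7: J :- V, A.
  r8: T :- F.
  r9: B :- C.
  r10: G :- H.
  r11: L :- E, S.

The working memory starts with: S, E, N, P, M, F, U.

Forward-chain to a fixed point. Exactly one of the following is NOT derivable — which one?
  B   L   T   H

Round 1: r2 [H :- M.]; r8 [T :- F.]; r11 [L :- E, S.]. Adds H, T, L.
Round 2: r3 [A :- L, P.]; r10 [G :- H.]. Adds A, G.
Round 3: r5 [Q :- A.]. Adds Q.
Round 4: r4 [D :- Q, G.]. Adds D.
Derived: H (round 1), L (round 1), T (round 1). B never appears in any round.

B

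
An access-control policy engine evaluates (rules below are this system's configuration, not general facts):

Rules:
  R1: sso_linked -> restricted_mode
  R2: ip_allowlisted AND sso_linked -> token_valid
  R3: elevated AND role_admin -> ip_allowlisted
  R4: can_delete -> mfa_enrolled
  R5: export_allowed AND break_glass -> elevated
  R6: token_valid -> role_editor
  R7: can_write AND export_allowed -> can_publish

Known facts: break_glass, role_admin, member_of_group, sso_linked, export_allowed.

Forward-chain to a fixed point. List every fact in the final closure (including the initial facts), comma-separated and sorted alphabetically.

Round 1: R1 [sso_linked -> restricted_mode]; R5 [export_allowed AND break_glass -> elevated]. New: restricted_mode, elevated.
Round 2: R3 [elevated AND role_admin -> ip_allowlisted]. New: ip_allowlisted.
Round 3: R2 [ip_allowlisted AND sso_linked -> token_valid]. New: token_valid.
Round 4: R6 [token_valid -> role_editor]. New: role_editor.

break_glass, elevated, export_allowed, ip_allowlisted, member_of_group, restricted_mode, role_admin, role_editor, sso_linked, token_valid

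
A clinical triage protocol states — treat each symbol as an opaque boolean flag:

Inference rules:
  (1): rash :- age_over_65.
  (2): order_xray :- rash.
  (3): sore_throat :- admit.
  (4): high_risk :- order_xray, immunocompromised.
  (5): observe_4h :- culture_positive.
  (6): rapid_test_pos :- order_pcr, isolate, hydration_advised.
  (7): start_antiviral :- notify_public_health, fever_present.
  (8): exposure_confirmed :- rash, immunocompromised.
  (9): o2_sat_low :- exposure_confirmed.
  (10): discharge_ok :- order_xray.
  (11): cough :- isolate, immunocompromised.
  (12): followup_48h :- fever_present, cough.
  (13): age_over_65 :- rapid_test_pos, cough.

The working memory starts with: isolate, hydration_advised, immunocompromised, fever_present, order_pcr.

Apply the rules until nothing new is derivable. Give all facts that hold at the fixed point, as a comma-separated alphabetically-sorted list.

age_over_65, cough, discharge_ok, exposure_confirmed, fever_present, followup_48h, high_risk, hydration_advised, immunocompromised, isolate, o2_sat_low, order_pcr, order_xray, rapid_test_pos, rash

Round 1 fires (6), (11), giving rapid_test_pos, cough.
Round 2 fires (12), (13), giving followup_48h, age_over_65.
Round 3 fires (1), giving rash.
Round 4 fires (2), (8), giving order_xray, exposure_confirmed.
Round 5 fires (4), (9), (10), giving high_risk, o2_sat_low, discharge_ok.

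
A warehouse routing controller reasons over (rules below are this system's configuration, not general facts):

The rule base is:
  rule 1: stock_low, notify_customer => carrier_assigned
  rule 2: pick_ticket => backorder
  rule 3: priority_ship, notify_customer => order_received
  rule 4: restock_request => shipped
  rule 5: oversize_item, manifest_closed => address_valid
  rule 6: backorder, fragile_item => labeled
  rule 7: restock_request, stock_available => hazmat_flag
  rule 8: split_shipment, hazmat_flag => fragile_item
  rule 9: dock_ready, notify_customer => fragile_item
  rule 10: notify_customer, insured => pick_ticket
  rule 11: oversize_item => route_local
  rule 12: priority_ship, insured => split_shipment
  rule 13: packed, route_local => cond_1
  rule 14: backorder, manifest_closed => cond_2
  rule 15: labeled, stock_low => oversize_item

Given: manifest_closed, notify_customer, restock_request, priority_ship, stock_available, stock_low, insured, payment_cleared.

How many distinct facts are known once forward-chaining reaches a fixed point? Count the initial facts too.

[1] rule 1 [stock_low, notify_customer => carrier_assigned]; rule 3 [priority_ship, notify_customer => order_received]; rule 4 [restock_request => shipped]; rule 7 [restock_request, stock_available => hazmat_flag]; rule 10 [notify_customer, insured => pick_ticket]; rule 12 [priority_ship, insured => split_shipment]. ⇒ new: carrier_assigned, order_received, shipped, hazmat_flag, pick_ticket, split_shipment.
[2] rule 2 [pick_ticket => backorder]; rule 8 [split_shipment, hazmat_flag => fragile_item]. ⇒ new: backorder, fragile_item.
[3] rule 6 [backorder, fragile_item => labeled]; rule 14 [backorder, manifest_closed => cond_2]. ⇒ new: labeled, cond_2.
[4] rule 15 [labeled, stock_low => oversize_item]. ⇒ new: oversize_item.
[5] rule 5 [oversize_item, manifest_closed => address_valid]; rule 11 [oversize_item => route_local]. ⇒ new: address_valid, route_local.
Closure: {address_valid, backorder, carrier_assigned, cond_2, fragile_item, hazmat_flag, insured, labeled, manifest_closed, notify_customer, order_received, oversize_item, payment_cleared, pick_ticket, priority_ship, restock_request, route_local, shipped, split_shipment, stock_available, stock_low} — 21 facts.

21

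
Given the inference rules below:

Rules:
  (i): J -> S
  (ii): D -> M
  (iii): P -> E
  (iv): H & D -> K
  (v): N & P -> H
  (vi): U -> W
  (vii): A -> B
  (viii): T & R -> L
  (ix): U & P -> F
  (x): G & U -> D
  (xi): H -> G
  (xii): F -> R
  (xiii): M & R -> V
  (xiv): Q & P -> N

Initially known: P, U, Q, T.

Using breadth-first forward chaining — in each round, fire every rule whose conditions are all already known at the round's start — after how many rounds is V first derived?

6

Round 1: (iii) [P -> E]; (vi) [U -> W]; (ix) [U & P -> F]; (xiv) [Q & P -> N]. New: E, W, F, N.
Round 2: (v) [N & P -> H]; (xii) [F -> R]. New: H, R.
Round 3: (viii) [T & R -> L]; (xi) [H -> G]. New: L, G.
Round 4: (x) [G & U -> D]. New: D.
Round 5: (ii) [D -> M]; (iv) [H & D -> K]. New: M, K.
Round 6: (xiii) [M & R -> V]. New: V.
V first appears in round 6.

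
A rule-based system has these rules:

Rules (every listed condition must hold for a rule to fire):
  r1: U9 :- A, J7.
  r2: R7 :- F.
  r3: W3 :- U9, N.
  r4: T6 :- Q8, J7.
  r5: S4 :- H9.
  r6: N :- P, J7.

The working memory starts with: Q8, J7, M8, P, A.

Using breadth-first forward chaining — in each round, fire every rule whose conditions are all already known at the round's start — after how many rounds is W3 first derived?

2

Round 1: r1 [U9 :- A, J7.]; r4 [T6 :- Q8, J7.]; r6 [N :- P, J7.]. Adds U9, T6, N.
Round 2: r3 [W3 :- U9, N.]. Adds W3.
W3 first appears in round 2.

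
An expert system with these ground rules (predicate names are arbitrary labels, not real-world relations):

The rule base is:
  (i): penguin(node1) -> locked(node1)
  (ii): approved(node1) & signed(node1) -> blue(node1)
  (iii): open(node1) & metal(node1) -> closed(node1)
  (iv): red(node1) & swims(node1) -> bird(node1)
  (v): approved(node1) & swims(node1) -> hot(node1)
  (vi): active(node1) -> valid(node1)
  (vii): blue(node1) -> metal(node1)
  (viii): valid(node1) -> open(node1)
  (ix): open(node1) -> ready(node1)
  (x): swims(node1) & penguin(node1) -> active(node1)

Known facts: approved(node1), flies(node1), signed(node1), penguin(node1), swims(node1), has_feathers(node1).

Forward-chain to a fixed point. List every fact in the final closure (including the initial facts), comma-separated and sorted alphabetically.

active(node1), approved(node1), blue(node1), closed(node1), flies(node1), has_feathers(node1), hot(node1), locked(node1), metal(node1), open(node1), penguin(node1), ready(node1), signed(node1), swims(node1), valid(node1)

Round 1: (i) [penguin(node1) -> locked(node1)]; (ii) [approved(node1) & signed(node1) -> blue(node1)]; (v) [approved(node1) & swims(node1) -> hot(node1)]; (x) [swims(node1) & penguin(node1) -> active(node1)]. New: locked(node1), blue(node1), hot(node1), active(node1).
Round 2: (vi) [active(node1) -> valid(node1)]; (vii) [blue(node1) -> metal(node1)]. New: valid(node1), metal(node1).
Round 3: (viii) [valid(node1) -> open(node1)]. New: open(node1).
Round 4: (iii) [open(node1) & metal(node1) -> closed(node1)]; (ix) [open(node1) -> ready(node1)]. New: closed(node1), ready(node1).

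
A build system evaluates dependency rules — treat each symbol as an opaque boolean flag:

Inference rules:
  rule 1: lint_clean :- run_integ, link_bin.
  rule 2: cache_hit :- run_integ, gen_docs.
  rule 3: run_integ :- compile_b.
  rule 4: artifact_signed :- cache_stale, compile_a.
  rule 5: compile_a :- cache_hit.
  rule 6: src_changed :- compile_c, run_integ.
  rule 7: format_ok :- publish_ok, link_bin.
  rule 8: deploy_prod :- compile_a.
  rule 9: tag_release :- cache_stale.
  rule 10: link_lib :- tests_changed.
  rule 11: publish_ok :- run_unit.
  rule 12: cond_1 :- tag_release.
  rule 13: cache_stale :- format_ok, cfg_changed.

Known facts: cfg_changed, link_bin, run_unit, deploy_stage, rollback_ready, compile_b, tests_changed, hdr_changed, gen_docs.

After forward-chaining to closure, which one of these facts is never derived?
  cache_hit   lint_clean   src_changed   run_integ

Round 1: rule 3 [run_integ :- compile_b.]; rule 10 [link_lib :- tests_changed.]; rule 11 [publish_ok :- run_unit.]. Adds run_integ, link_lib, publish_ok.
Round 2: rule 1 [lint_clean :- run_integ, link_bin.]; rule 2 [cache_hit :- run_integ, gen_docs.]; rule 7 [format_ok :- publish_ok, link_bin.]. Adds lint_clean, cache_hit, format_ok.
Round 3: rule 5 [compile_a :- cache_hit.]; rule 13 [cache_stale :- format_ok, cfg_changed.]. Adds compile_a, cache_stale.
Round 4: rule 4 [artifact_signed :- cache_stale, compile_a.]; rule 8 [deploy_prod :- compile_a.]; rule 9 [tag_release :- cache_stale.]. Adds artifact_signed, deploy_prod, tag_release.
Round 5: rule 12 [cond_1 :- tag_release.]. Adds cond_1.
Derived: run_integ (round 1), cache_hit (round 2), lint_clean (round 2). src_changed never appears in any round.

src_changed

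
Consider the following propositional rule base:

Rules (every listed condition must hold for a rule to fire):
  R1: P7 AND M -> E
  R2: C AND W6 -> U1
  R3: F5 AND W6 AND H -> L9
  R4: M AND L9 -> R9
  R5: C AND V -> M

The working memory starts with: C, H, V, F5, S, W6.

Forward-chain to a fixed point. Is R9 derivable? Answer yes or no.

[1] R2 [C AND W6 -> U1]; R3 [F5 AND W6 AND H -> L9]; R5 [C AND V -> M]. ⇒ new: U1, L9, M.
[2] R4 [M AND L9 -> R9]. ⇒ new: R9.
R9 appears in round 2, so it is derivable.

yes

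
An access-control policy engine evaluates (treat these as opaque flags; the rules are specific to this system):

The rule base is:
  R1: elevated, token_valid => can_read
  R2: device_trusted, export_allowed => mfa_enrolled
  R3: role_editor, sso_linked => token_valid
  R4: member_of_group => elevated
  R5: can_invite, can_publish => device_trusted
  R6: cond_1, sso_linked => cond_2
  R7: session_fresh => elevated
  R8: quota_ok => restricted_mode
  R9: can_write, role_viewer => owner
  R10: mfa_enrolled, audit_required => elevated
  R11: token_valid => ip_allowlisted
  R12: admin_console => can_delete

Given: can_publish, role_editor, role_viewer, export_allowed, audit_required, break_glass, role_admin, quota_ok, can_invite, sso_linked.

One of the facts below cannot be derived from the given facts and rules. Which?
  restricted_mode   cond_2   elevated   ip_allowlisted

Round 1 fires R3, R5, R8, giving token_valid, device_trusted, restricted_mode.
Round 2 fires R2, R11, giving mfa_enrolled, ip_allowlisted.
Round 3 fires R10, giving elevated.
Round 4 fires R1, giving can_read.
Derived: ip_allowlisted (round 2), restricted_mode (round 1), elevated (round 3). cond_2 never appears in any round.

cond_2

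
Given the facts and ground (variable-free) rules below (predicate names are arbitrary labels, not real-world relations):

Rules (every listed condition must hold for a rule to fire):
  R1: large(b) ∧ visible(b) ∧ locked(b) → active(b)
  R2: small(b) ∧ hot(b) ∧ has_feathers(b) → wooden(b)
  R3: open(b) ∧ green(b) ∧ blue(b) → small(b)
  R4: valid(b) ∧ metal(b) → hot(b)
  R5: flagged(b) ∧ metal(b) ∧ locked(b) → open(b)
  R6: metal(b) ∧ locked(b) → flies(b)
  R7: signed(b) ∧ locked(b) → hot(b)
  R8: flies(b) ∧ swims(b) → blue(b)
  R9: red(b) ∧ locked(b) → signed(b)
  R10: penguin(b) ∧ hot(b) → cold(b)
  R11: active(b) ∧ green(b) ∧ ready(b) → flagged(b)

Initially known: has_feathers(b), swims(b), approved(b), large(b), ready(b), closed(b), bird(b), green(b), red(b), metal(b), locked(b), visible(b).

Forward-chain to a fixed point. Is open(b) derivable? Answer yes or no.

yes

[1] R1 [large(b) ∧ visible(b) ∧ locked(b) → active(b)]; R6 [metal(b) ∧ locked(b) → flies(b)]; R9 [red(b) ∧ locked(b) → signed(b)]. ⇒ new: active(b), flies(b), signed(b).
[2] R7 [signed(b) ∧ locked(b) → hot(b)]; R8 [flies(b) ∧ swims(b) → blue(b)]; R11 [active(b) ∧ green(b) ∧ ready(b) → flagged(b)]. ⇒ new: hot(b), blue(b), flagged(b).
[3] R5 [flagged(b) ∧ metal(b) ∧ locked(b) → open(b)]. ⇒ new: open(b).
[4] R3 [open(b) ∧ green(b) ∧ blue(b) → small(b)]. ⇒ new: small(b).
[5] R2 [small(b) ∧ hot(b) ∧ has_feathers(b) → wooden(b)]. ⇒ new: wooden(b).
open(b) appears in round 3, so it is derivable.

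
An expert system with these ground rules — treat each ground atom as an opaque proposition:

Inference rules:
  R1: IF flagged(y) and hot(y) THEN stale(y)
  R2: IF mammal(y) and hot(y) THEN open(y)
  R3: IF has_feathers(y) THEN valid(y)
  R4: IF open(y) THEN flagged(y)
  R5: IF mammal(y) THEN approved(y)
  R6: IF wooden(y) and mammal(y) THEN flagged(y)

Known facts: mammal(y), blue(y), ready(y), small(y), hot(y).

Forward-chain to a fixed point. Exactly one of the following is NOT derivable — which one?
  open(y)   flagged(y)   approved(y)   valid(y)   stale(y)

valid(y)

Round 1: R2 [IF mammal(y) and hot(y) THEN open(y)]; R5 [IF mammal(y) THEN approved(y)]. Adds open(y), approved(y).
Round 2: R4 [IF open(y) THEN flagged(y)]. Adds flagged(y).
Round 3: R1 [IF flagged(y) and hot(y) THEN stale(y)]. Adds stale(y).
Derived: stale(y) (round 3), flagged(y) (round 2), open(y) (round 1), approved(y) (round 1). valid(y) never appears in any round.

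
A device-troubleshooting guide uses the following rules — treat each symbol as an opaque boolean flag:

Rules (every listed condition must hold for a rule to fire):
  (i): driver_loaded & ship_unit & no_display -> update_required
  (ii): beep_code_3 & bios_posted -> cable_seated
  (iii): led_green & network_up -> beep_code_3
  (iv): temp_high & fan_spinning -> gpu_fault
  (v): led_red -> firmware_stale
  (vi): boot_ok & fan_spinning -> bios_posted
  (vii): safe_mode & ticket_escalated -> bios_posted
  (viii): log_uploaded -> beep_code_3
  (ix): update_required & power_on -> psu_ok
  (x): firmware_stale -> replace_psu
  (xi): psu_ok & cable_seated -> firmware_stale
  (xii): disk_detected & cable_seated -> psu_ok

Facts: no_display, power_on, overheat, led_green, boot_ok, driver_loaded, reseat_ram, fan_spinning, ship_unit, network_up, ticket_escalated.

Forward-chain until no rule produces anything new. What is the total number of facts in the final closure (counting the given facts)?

18

Round 1 — (i), (iii), (vi), derive update_required, beep_code_3, bios_posted.
Round 2 — (ii), (ix), derive cable_seated, psu_ok.
Round 3 — (xi), derive firmware_stale.
Round 4 — (x), derive replace_psu.
Closure: {beep_code_3, bios_posted, boot_ok, cable_seated, driver_loaded, fan_spinning, firmware_stale, led_green, network_up, no_display, overheat, power_on, psu_ok, replace_psu, reseat_ram, ship_unit, ticket_escalated, update_required} — 18 facts.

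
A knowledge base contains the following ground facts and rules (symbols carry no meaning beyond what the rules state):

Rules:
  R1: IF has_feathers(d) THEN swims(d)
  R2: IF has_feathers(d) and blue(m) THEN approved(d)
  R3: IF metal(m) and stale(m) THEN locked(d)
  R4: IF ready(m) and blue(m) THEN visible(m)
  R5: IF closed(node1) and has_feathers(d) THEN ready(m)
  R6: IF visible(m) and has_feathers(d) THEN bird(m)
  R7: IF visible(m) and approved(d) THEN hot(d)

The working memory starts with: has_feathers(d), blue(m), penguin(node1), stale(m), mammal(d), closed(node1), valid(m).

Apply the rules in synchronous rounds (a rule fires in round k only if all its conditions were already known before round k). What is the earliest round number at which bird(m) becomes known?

Round 1: R1 [IF has_feathers(d) THEN swims(d)]; R2 [IF has_feathers(d) and blue(m) THEN approved(d)]; R5 [IF closed(node1) and has_feathers(d) THEN ready(m)]. Adds swims(d), approved(d), ready(m).
Round 2: R4 [IF ready(m) and blue(m) THEN visible(m)]. Adds visible(m).
Round 3: R6 [IF visible(m) and has_feathers(d) THEN bird(m)]; R7 [IF visible(m) and approved(d) THEN hot(d)]. Adds bird(m), hot(d).
bird(m) first appears in round 3.

3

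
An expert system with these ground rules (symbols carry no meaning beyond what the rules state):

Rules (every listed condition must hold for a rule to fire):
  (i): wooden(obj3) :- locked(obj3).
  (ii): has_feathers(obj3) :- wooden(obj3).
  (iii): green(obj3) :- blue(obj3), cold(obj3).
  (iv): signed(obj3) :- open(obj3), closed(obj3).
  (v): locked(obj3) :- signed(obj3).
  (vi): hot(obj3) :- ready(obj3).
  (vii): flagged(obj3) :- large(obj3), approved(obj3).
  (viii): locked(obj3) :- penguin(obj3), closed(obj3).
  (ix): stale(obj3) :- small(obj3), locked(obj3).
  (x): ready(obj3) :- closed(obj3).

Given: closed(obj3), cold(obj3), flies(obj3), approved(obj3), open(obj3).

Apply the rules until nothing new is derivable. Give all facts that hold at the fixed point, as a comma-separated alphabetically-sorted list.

approved(obj3), closed(obj3), cold(obj3), flies(obj3), has_feathers(obj3), hot(obj3), locked(obj3), open(obj3), ready(obj3), signed(obj3), wooden(obj3)

Round 1 — (iv), (x), derive signed(obj3), ready(obj3).
Round 2 — (v), (vi), derive locked(obj3), hot(obj3).
Round 3 — (i), derive wooden(obj3).
Round 4 — (ii), derive has_feathers(obj3).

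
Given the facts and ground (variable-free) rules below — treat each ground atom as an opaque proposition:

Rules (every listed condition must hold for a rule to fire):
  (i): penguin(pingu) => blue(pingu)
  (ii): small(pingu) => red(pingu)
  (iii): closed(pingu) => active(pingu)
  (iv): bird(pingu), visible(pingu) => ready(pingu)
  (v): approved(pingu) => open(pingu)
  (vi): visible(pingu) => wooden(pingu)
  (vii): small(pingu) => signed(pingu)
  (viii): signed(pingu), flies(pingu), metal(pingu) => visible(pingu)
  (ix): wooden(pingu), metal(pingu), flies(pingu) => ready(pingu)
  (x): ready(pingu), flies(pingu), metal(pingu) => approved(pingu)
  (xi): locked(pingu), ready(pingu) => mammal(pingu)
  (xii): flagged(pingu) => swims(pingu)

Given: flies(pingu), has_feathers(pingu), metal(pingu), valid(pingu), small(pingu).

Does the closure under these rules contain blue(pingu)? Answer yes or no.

no

Round 1: (ii) [small(pingu) => red(pingu)]; (vii) [small(pingu) => signed(pingu)]. New: red(pingu), signed(pingu).
Round 2: (viii) [signed(pingu), flies(pingu), metal(pingu) => visible(pingu)]. New: visible(pingu).
Round 3: (vi) [visible(pingu) => wooden(pingu)]. New: wooden(pingu).
Round 4: (ix) [wooden(pingu), metal(pingu), flies(pingu) => ready(pingu)]. New: ready(pingu).
Round 5: (x) [ready(pingu), flies(pingu), metal(pingu) => approved(pingu)]. New: approved(pingu).
Round 6: (v) [approved(pingu) => open(pingu)]. New: open(pingu).
Fixed point reached. blue(pingu) is concluded only by (i); (i) needs penguin(pingu) (never derived).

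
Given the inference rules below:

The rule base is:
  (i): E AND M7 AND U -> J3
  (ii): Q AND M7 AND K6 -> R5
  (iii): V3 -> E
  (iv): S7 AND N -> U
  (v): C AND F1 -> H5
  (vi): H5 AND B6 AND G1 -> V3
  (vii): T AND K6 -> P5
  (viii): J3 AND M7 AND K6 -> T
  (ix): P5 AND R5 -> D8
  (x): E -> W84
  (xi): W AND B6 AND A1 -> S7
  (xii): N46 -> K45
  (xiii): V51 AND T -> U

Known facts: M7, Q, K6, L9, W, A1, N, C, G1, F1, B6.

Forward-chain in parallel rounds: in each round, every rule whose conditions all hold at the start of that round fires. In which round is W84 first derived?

4

[1] (ii) [Q AND M7 AND K6 -> R5]; (v) [C AND F1 -> H5]; (xi) [W AND B6 AND A1 -> S7]. ⇒ new: R5, H5, S7.
[2] (iv) [S7 AND N -> U]; (vi) [H5 AND B6 AND G1 -> V3]. ⇒ new: U, V3.
[3] (iii) [V3 -> E]. ⇒ new: E.
[4] (i) [E AND M7 AND U -> J3]; (x) [E -> W84]. ⇒ new: J3, W84.
W84 first appears in round 4.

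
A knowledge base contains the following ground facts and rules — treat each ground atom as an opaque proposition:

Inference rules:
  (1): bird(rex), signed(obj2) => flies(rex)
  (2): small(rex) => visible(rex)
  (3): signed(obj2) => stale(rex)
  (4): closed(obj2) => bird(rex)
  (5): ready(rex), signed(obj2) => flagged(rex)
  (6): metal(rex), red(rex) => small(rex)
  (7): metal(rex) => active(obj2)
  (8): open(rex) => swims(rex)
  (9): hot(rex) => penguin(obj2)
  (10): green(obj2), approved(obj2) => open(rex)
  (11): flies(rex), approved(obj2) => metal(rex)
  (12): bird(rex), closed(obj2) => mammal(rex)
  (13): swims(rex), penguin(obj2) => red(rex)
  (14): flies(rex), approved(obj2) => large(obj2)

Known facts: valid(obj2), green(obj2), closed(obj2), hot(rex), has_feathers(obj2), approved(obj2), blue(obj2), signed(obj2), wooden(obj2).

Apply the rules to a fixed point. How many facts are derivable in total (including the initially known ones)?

Round 1 — (3), (4), (9), (10), derive stale(rex), bird(rex), penguin(obj2), open(rex).
Round 2 — (1), (8), (12), derive flies(rex), swims(rex), mammal(rex).
Round 3 — (11), (13), (14), derive metal(rex), red(rex), large(obj2).
Round 4 — (6), (7), derive small(rex), active(obj2).
Round 5 — (2), derive visible(rex).
Closure: {active(obj2), approved(obj2), bird(rex), blue(obj2), closed(obj2), flies(rex), green(obj2), has_feathers(obj2), hot(rex), large(obj2), mammal(rex), metal(rex), open(rex), penguin(obj2), red(rex), signed(obj2), small(rex), stale(rex), swims(rex), valid(obj2), visible(rex), wooden(obj2)} — 22 facts.

22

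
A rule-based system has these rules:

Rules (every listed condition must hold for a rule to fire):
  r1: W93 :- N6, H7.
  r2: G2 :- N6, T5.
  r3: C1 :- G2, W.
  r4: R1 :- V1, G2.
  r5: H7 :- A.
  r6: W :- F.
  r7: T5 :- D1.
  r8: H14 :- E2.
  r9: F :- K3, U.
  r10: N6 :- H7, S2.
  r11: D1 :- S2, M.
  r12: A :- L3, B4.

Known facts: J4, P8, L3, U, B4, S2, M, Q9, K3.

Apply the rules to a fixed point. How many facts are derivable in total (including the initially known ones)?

19

[1] r9 [F :- K3, U.]; r11 [D1 :- S2, M.]; r12 [A :- L3, B4.]. ⇒ new: F, D1, A.
[2] r5 [H7 :- A.]; r6 [W :- F.]; r7 [T5 :- D1.]. ⇒ new: H7, W, T5.
[3] r10 [N6 :- H7, S2.]. ⇒ new: N6.
[4] r1 [W93 :- N6, H7.]; r2 [G2 :- N6, T5.]. ⇒ new: W93, G2.
[5] r3 [C1 :- G2, W.]. ⇒ new: C1.
Closure: {A, B4, C1, D1, F, G2, H7, J4, K3, L3, M, N6, P8, Q9, S2, T5, U, W, W93} — 19 facts.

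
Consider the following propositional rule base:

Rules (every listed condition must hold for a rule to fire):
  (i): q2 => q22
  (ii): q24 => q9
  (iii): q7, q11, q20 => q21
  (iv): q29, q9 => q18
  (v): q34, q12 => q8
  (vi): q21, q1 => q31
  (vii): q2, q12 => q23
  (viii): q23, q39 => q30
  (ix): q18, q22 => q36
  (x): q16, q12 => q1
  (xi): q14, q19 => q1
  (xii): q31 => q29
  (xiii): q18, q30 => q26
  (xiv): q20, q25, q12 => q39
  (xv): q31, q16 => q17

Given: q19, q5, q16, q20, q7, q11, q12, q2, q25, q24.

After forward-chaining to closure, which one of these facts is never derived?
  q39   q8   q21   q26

Round 1 — (i), (ii), (iii), (vii), (x), (xiv), derive q22, q9, q21, q23, q1, q39.
Round 2 — (vi), (viii), derive q31, q30.
Round 3 — (xii), (xv), derive q29, q17.
Round 4 — (iv), derive q18.
Round 5 — (ix), (xiii), derive q36, q26.
Derived: q26 (round 5), q21 (round 1), q39 (round 1). q8 never appears in any round.

q8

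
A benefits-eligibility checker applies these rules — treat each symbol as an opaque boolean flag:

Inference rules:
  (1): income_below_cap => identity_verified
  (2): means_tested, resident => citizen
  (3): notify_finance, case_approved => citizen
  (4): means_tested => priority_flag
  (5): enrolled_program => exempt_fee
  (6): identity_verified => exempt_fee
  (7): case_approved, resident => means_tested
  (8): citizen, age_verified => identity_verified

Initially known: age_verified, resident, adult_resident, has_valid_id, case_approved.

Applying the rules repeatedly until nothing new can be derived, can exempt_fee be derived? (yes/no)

[1] (7) [case_approved, resident => means_tested]. ⇒ new: means_tested.
[2] (2) [means_tested, resident => citizen]; (4) [means_tested => priority_flag]. ⇒ new: citizen, priority_flag.
[3] (8) [citizen, age_verified => identity_verified]. ⇒ new: identity_verified.
[4] (6) [identity_verified => exempt_fee]. ⇒ new: exempt_fee.
exempt_fee appears in round 4, so it is derivable.

yes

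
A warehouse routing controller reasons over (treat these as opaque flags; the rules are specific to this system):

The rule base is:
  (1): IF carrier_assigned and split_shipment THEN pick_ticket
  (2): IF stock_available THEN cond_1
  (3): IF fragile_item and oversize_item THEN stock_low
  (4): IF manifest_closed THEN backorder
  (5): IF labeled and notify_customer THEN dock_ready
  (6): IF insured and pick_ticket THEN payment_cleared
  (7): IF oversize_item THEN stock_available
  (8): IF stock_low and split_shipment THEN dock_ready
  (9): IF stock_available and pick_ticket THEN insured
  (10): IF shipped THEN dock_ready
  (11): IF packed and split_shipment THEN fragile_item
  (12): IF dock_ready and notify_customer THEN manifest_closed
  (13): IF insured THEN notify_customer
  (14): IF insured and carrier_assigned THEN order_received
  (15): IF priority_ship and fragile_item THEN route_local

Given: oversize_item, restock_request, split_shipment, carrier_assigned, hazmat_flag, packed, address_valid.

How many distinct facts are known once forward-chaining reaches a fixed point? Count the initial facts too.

Round 1 — (1), (7), (11), derive pick_ticket, stock_available, fragile_item.
Round 2 — (2), (3), (9), derive cond_1, stock_low, insured.
Round 3 — (6), (8), (13), (14), derive payment_cleared, dock_ready, notify_customer, order_received.
Round 4 — (12), derive manifest_closed.
Round 5 — (4), derive backorder.
Closure: {address_valid, backorder, carrier_assigned, cond_1, dock_ready, fragile_item, hazmat_flag, insured, manifest_closed, notify_customer, order_received, oversize_item, packed, payment_cleared, pick_ticket, restock_request, split_shipment, stock_available, stock_low} — 19 facts.

19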